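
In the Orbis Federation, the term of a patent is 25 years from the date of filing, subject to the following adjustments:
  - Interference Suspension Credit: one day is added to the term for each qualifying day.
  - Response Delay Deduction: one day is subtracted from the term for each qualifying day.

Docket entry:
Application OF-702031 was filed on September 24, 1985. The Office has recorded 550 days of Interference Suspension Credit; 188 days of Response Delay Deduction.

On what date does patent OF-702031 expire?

2011-09-21

Base term: filing date + 25 years → 24 September 2010.
Interference Suspension Credit: +550 days → 27 March 2012.
Response Delay Deduction: −188 days → 21 September 2011.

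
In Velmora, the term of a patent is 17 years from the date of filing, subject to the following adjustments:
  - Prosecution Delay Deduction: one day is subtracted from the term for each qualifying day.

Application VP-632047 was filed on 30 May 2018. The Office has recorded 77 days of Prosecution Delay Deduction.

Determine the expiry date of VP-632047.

Base term: filing date + 17 years → 30 May 2035.
Prosecution Delay Deduction: −77 days → 14 March 2035.

2035-03-14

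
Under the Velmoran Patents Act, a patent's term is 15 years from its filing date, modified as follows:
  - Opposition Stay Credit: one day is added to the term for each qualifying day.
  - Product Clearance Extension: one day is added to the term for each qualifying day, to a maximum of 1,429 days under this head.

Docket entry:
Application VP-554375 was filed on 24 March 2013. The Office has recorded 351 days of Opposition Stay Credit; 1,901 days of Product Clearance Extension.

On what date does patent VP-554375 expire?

Base term: filing date + 15 years → 24 March 2028.
Opposition Stay Credit: +351 days → 10 March 2029.
Product Clearance Extension: 1901 days claimed exceeds the 1429-day cap, so +1429 days → 6 February 2033.

2033-02-06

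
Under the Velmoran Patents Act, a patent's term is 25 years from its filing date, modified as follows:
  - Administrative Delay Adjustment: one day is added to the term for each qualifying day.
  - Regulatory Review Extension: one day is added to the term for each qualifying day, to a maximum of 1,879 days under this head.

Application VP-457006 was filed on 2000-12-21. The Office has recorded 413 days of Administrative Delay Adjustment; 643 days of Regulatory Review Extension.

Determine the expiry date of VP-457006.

November 11, 2028

Base term: filing date + 25 years → 21 December 2025.
Administrative Delay Adjustment: +413 days → 7 February 2027.
Regulatory Review Extension: 643 days (within the 1879-day cap) → +643 days → 11 November 2028.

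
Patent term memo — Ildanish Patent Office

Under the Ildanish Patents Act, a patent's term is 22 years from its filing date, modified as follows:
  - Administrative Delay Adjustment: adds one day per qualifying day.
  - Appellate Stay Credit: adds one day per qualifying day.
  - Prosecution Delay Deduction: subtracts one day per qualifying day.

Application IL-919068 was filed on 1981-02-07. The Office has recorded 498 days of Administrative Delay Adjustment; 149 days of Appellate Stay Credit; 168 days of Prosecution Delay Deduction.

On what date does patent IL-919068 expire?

Base term: filing date + 22 years → 7 February 2003.
Administrative Delay Adjustment: +498 days → 19 June 2004.
Appellate Stay Credit: +149 days → 15 November 2004.
Prosecution Delay Deduction: −168 days → 31 May 2004.

2004-05-31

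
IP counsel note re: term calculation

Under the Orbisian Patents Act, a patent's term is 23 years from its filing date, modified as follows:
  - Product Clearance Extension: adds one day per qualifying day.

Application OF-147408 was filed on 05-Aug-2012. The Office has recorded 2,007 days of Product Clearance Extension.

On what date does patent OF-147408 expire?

Base term: filing date + 23 years → 5 August 2035.
Product Clearance Extension: +2007 days → 1 February 2041.

February 1, 2041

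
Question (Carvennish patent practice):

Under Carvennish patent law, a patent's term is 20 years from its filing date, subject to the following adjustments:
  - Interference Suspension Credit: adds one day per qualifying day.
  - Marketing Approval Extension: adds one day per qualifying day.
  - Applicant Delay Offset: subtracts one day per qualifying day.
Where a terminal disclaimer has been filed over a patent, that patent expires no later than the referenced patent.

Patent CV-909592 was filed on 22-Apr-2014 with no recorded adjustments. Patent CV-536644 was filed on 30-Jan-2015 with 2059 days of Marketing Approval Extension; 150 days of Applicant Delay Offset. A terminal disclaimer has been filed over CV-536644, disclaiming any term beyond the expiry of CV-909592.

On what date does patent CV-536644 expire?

April 22, 2034

Natural term of CV-536644:
  Base: filing + 20 years → 30 January 2035.
  Marketing Approval Extension: +2059 days → 19 September 2040.
  Applicant Delay Offset: −150 days → 22 April 2040.
Expiry of referenced patent CV-909592:
  Base: filing + 20 years → 22 April 2034.
Terminal disclaimer: CV-536644 expires on the earlier of 22 April 2040 and 22 April 2034.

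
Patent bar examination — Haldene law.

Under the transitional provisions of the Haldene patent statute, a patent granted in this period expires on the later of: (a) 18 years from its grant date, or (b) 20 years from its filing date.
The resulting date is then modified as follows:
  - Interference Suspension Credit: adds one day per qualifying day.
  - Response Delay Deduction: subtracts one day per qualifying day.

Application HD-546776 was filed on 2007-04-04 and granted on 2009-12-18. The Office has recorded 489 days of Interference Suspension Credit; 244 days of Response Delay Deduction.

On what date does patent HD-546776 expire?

2028-08-19

(a) grant + 18 years → 18 December 2027.
(b) filing + 20 years → 4 April 2027.
Later of the two: 18 December 2027.
Interference Suspension Credit: +489 days → 20 April 2029.
Response Delay Deduction: −244 days → 19 August 2028.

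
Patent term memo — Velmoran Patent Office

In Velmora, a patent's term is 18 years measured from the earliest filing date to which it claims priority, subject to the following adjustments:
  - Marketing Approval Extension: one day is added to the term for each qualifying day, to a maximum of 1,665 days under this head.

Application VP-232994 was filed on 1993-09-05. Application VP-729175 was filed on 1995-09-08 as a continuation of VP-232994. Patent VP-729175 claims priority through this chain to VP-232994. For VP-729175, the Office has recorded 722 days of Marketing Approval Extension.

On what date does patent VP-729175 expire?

2013-08-27

Earliest priority filing: 5 September 1993.
Base term: 5 September 1993 + 18 years → 5 September 2011.
Marketing Approval Extension: 722 days (within the 1665-day cap) → +722 days → 27 August 2013.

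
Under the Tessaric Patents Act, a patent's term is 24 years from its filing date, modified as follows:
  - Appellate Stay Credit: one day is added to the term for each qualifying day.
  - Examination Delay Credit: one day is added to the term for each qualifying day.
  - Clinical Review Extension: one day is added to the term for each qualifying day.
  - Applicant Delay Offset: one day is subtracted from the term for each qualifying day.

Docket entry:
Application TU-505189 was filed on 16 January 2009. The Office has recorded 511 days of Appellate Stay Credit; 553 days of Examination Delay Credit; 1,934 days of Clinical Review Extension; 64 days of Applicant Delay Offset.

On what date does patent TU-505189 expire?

Base term: filing date + 24 years → 16 January 2033.
Appellate Stay Credit: +511 days → 11 June 2034.
Examination Delay Credit: +553 days → 16 December 2035.
Clinical Review Extension: +1934 days → 2 April 2041.
Applicant Delay Offset: −64 days → 28 January 2041.

2041-01-28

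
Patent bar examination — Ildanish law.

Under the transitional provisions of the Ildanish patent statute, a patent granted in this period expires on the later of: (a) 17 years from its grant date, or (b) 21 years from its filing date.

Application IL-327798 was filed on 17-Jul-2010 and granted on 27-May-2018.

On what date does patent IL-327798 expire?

May 27, 2035

(a) grant + 17 years → 27 May 2035.
(b) filing + 21 years → 17 July 2031.
Later of the two: 27 May 2035.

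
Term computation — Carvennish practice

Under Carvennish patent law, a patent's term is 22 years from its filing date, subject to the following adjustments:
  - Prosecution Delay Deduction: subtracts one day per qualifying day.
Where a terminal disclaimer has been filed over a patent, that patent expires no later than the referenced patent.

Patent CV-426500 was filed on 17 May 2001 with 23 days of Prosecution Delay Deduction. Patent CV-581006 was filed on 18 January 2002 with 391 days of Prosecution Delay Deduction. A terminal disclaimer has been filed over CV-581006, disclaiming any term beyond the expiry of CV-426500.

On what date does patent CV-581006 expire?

December 23, 2022

Natural term of CV-581006:
  Base: filing + 22 years → 18 January 2024.
  Prosecution Delay Deduction: −391 days → 23 December 2022.
Expiry of referenced patent CV-426500:
  Base: filing + 22 years → 17 May 2023.
  Prosecution Delay Deduction: −23 days → 24 April 2023.
Terminal disclaimer: CV-581006 expires on the earlier of 23 December 2022 and 24 April 2023.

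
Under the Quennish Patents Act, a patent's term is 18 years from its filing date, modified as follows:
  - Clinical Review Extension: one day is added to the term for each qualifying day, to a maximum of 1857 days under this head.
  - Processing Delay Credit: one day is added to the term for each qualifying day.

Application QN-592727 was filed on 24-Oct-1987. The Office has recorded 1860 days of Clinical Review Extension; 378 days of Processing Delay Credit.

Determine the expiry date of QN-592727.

December 7, 2011

Base term: filing date + 18 years → 24 October 2005.
Clinical Review Extension: 1860 days claimed exceeds the 1857-day cap, so +1857 days → 24 November 2010.
Processing Delay Credit: +378 days → 7 December 2011.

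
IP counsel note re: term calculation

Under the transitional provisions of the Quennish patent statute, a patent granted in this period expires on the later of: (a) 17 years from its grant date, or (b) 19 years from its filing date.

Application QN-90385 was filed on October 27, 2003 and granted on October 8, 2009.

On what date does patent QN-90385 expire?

(a) grant + 17 years → 8 October 2026.
(b) filing + 19 years → 27 October 2022.
Later of the two: 8 October 2026.

2026-10-08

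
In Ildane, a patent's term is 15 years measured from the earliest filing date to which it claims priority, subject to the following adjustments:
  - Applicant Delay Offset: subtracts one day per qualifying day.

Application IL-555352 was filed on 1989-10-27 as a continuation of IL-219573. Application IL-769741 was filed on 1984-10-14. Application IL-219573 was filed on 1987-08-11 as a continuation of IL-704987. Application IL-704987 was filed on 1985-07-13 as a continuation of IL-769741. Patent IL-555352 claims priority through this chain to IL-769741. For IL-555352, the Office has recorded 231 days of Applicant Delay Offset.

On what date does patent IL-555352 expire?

1999-02-25

Earliest priority filing: 14 October 1984.
Base term: 14 October 1984 + 15 years → 14 October 1999.
Applicant Delay Offset: −231 days → 25 February 1999.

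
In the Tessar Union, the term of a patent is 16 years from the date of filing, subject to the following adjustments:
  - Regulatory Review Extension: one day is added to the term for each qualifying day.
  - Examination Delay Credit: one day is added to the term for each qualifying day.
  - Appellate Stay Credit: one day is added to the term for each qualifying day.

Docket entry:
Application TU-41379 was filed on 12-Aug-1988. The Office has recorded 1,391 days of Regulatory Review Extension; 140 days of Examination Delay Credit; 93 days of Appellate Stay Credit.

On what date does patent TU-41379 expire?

2009-01-22

Base term: filing date + 16 years → 12 August 2004.
Regulatory Review Extension: +1391 days → 3 June 2008.
Examination Delay Credit: +140 days → 21 October 2008.
Appellate Stay Credit: +93 days → 22 January 2009.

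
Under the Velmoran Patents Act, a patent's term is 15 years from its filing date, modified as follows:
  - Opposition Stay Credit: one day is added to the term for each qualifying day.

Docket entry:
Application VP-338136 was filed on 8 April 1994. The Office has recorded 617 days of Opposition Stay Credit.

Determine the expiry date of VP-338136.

December 16, 2010

Base term: filing date + 15 years → 8 April 2009.
Opposition Stay Credit: +617 days → 16 December 2010.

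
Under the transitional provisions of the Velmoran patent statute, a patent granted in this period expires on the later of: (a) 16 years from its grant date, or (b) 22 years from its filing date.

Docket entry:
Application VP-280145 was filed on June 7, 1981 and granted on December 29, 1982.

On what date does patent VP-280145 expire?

2003-06-07

(a) grant + 16 years → 29 December 1998.
(b) filing + 22 years → 7 June 2003.
Later of the two: 7 June 2003.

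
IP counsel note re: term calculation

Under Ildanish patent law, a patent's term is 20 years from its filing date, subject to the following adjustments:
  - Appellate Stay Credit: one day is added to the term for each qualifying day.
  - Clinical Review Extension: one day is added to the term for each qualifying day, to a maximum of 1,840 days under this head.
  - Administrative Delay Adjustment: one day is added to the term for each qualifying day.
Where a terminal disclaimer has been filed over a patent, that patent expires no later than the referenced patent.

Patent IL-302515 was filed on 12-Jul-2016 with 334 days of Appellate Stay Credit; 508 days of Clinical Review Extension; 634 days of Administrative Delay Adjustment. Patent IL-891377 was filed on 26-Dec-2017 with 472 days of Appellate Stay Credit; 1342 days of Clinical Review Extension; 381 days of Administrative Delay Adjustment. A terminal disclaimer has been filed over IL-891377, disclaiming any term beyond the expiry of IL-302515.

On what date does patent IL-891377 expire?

July 27, 2040

Natural term of IL-891377:
  Base: filing + 20 years → 26 December 2037.
  Appellate Stay Credit: +472 days → 12 April 2039.
  Clinical Review Extension: 1342 days (within the 1840-day cap) → +1342 days → 14 December 2042.
  Administrative Delay Adjustment: +381 days → 30 December 2043.
Expiry of referenced patent IL-302515:
  Base: filing + 20 years → 12 July 2036.
  Appellate Stay Credit: +334 days → 11 June 2037.
  Clinical Review Extension: 508 days (within the 1840-day cap) → +508 days → 1 November 2038.
  Administrative Delay Adjustment: +634 days → 27 July 2040.
Terminal disclaimer: IL-891377 expires on the earlier of 30 December 2043 and 27 July 2040.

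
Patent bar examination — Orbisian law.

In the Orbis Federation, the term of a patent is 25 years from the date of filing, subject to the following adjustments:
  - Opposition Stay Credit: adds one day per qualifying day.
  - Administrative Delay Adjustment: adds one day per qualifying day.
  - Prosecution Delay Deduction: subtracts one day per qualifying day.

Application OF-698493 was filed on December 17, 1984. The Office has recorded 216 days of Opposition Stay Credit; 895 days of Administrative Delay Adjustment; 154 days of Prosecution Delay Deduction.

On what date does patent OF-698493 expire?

Base term: filing date + 25 years → 17 December 2009.
Opposition Stay Credit: +216 days → 21 July 2010.
Administrative Delay Adjustment: +895 days → 1 January 2013.
Prosecution Delay Deduction: −154 days → 31 July 2012.

2012-07-31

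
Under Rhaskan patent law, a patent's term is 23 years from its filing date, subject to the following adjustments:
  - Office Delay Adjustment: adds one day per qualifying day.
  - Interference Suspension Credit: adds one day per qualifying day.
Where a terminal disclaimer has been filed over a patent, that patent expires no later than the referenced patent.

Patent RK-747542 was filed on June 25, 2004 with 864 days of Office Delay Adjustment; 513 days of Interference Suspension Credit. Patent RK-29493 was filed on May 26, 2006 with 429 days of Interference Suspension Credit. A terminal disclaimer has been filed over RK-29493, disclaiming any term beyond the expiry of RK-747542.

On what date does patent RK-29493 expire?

July 29, 2030

Natural term of RK-29493:
  Base: filing + 23 years → 26 May 2029.
  Interference Suspension Credit: +429 days → 29 July 2030.
Expiry of referenced patent RK-747542:
  Base: filing + 23 years → 25 June 2027.
  Office Delay Adjustment: +864 days → 5 November 2029.
  Interference Suspension Credit: +513 days → 2 April 2031.
Terminal disclaimer: RK-29493 expires on the earlier of 29 July 2030 and 2 April 2031.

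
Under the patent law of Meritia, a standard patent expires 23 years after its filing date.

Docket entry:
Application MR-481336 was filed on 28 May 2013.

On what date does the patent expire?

May 28, 2036

Filing date + 23 years → 28 May 2036.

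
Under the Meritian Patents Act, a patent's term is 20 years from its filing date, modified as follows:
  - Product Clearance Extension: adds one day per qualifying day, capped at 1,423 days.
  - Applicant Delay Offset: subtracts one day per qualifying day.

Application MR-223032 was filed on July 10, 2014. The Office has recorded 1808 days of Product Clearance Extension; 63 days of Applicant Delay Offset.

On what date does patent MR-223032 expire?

March 31, 2038

Base term: filing date + 20 years → 10 July 2034.
Product Clearance Extension: 1808 days claimed exceeds the 1423-day cap, so +1423 days → 2 June 2038.
Applicant Delay Offset: −63 days → 31 March 2038.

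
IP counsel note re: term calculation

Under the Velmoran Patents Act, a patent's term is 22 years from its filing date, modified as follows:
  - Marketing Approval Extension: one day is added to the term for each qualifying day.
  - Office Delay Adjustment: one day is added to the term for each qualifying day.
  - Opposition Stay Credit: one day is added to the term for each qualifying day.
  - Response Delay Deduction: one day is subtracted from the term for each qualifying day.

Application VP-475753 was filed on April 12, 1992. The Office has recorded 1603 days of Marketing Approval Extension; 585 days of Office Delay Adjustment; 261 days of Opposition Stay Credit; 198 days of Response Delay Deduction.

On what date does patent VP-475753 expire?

Base term: filing date + 22 years → 12 April 2014.
Marketing Approval Extension: +1603 days → 1 September 2018.
Office Delay Adjustment: +585 days → 8 April 2020.
Opposition Stay Credit: +261 days → 25 December 2020.
Response Delay Deduction: −198 days → 10 June 2020.

2020-06-10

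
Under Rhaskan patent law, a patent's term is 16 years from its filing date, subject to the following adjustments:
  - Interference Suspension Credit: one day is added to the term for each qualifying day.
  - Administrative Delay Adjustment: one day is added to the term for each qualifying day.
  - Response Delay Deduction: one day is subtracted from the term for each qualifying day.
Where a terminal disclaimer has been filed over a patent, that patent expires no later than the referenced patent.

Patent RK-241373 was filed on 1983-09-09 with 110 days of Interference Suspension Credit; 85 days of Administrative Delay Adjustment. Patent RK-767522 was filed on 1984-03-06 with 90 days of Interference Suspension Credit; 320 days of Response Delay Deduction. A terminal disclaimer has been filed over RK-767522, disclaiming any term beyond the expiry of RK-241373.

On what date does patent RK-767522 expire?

1999-07-20

Natural term of RK-767522:
  Base: filing + 16 years → 6 March 2000.
  Interference Suspension Credit: +90 days → 4 June 2000.
  Response Delay Deduction: −320 days → 20 July 1999.
Expiry of referenced patent RK-241373:
  Base: filing + 16 years → 9 September 1999.
  Interference Suspension Credit: +110 days → 28 December 1999.
  Administrative Delay Adjustment: +85 days → 22 March 2000.
Terminal disclaimer: RK-767522 expires on the earlier of 20 July 1999 and 22 March 2000.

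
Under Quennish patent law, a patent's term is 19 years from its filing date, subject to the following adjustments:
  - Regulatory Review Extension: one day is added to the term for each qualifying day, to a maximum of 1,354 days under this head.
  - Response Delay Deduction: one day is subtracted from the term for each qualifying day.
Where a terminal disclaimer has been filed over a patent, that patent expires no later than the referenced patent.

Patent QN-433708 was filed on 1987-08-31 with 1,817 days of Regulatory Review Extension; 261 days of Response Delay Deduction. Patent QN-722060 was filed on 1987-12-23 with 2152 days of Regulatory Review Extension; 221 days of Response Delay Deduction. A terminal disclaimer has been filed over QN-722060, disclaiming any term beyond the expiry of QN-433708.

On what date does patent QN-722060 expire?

Natural term of QN-722060:
  Base: filing + 19 years → 23 December 2006.
  Regulatory Review Extension: 2152 days claimed exceeds the 1354-day cap, so +1354 days → 7 September 2010.
  Response Delay Deduction: −221 days → 29 January 2010.
Expiry of referenced patent QN-433708:
  Base: filing + 19 years → 31 August 2006.
  Regulatory Review Extension: 1817 days claimed exceeds the 1354-day cap, so +1354 days → 16 May 2010.
  Response Delay Deduction: −261 days → 28 August 2009.
Terminal disclaimer: QN-722060 expires on the earlier of 29 January 2010 and 28 August 2009.

2009-08-28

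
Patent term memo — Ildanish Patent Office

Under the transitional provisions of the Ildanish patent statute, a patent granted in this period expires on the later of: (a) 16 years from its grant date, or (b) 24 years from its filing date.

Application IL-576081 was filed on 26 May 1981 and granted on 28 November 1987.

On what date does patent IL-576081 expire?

2005-05-26

(a) grant + 16 years → 28 November 2003.
(b) filing + 24 years → 26 May 2005.
Later of the two: 26 May 2005.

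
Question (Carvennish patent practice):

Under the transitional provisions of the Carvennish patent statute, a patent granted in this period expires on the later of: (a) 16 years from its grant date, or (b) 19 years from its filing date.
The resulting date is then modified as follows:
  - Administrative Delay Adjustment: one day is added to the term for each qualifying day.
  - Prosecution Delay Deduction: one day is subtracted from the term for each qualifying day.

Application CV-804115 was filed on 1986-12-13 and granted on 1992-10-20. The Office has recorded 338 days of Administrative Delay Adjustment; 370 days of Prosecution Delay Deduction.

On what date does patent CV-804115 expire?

(a) grant + 16 years → 20 October 2008.
(b) filing + 19 years → 13 December 2005.
Later of the two: 20 October 2008.
Administrative Delay Adjustment: +338 days → 23 September 2009.
Prosecution Delay Deduction: −370 days → 18 September 2008.

September 18, 2008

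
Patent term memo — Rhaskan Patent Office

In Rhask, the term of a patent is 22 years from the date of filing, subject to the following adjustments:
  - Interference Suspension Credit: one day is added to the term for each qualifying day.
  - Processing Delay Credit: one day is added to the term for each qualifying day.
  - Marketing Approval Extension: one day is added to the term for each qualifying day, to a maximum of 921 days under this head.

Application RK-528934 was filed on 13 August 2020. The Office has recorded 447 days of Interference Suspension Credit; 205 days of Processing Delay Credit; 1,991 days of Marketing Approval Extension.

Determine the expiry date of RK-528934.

2046-12-03

Base term: filing date + 22 years → 13 August 2042.
Interference Suspension Credit: +447 days → 3 November 2043.
Processing Delay Credit: +205 days → 26 May 2044.
Marketing Approval Extension: 1991 days claimed exceeds the 921-day cap, so +921 days → 3 December 2046.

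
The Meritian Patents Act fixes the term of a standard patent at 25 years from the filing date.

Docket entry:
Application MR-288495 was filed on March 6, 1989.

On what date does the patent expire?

Filing date + 25 years → 6 March 2014.

2014-03-06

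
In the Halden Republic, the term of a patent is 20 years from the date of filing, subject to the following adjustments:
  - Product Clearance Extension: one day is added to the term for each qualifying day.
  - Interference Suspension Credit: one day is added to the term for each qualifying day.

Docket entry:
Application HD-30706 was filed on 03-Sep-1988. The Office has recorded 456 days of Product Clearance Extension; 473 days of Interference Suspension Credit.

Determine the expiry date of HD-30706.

Base term: filing date + 20 years → 3 September 2008.
Product Clearance Extension: +456 days → 3 December 2009.
Interference Suspension Credit: +473 days → 21 March 2011.

March 21, 2011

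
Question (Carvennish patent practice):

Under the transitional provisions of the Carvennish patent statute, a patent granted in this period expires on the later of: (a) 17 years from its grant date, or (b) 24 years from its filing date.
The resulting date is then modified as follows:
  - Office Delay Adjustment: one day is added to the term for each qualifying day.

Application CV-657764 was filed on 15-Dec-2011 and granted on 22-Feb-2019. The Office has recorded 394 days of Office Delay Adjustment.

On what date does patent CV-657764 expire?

(a) grant + 17 years → 22 February 2036.
(b) filing + 24 years → 15 December 2035.
Later of the two: 22 February 2036.
Office Delay Adjustment: +394 days → 22 March 2037.

March 22, 2037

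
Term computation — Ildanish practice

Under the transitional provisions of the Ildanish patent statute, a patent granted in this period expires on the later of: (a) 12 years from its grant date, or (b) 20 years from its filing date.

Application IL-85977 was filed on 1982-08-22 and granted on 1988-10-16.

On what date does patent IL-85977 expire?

2002-08-22

(a) grant + 12 years → 16 October 2000.
(b) filing + 20 years → 22 August 2002.
Later of the two: 22 August 2002.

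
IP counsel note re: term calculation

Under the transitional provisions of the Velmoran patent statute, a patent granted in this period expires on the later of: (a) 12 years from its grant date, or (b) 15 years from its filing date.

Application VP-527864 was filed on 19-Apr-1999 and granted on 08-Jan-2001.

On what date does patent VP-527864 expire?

(a) grant + 12 years → 8 January 2013.
(b) filing + 15 years → 19 April 2014.
Later of the two: 19 April 2014.

April 19, 2014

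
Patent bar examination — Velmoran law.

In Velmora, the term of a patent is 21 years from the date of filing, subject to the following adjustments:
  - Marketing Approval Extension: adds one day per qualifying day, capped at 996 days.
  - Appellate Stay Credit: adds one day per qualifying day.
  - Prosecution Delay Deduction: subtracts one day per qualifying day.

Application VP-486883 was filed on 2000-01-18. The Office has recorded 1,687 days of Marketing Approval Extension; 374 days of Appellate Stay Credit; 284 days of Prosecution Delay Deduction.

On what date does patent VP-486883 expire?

Base term: filing date + 21 years → 18 January 2021.
Marketing Approval Extension: 1687 days claimed exceeds the 996-day cap, so +996 days → 11 October 2023.
Appellate Stay Credit: +374 days → 19 October 2024.
Prosecution Delay Deduction: −284 days → 9 January 2024.

2024-01-09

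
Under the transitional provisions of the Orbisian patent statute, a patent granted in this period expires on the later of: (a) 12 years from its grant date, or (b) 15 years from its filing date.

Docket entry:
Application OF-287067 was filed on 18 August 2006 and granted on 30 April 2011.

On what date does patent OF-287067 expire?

April 30, 2023

(a) grant + 12 years → 30 April 2023.
(b) filing + 15 years → 18 August 2021.
Later of the two: 30 April 2023.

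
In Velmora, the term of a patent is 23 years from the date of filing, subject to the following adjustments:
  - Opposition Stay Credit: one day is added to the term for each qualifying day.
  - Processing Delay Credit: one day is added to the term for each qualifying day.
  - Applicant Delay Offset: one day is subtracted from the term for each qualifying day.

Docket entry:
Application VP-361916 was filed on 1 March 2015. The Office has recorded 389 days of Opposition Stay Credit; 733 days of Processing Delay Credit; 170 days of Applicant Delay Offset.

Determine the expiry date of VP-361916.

2040-10-08

Base term: filing date + 23 years → 1 March 2038.
Opposition Stay Credit: +389 days → 25 March 2039.
Processing Delay Credit: +733 days → 27 March 2041.
Applicant Delay Offset: −170 days → 8 October 2040.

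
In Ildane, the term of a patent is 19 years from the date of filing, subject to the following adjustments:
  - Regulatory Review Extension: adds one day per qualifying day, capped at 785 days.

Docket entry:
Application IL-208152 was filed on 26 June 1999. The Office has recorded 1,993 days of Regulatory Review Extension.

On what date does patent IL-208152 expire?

August 19, 2020

Base term: filing date + 19 years → 26 June 2018.
Regulatory Review Extension: 1993 days claimed exceeds the 785-day cap, so +785 days → 19 August 2020.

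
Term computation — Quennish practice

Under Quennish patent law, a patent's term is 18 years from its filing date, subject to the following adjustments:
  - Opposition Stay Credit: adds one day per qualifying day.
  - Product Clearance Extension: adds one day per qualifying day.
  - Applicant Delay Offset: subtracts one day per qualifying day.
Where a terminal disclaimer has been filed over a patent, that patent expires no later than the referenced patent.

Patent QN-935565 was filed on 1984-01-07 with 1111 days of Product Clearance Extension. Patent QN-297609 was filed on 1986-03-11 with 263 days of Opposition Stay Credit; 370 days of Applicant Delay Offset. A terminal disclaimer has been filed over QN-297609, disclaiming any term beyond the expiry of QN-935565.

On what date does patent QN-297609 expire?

Natural term of QN-297609:
  Base: filing + 18 years → 11 March 2004.
  Opposition Stay Credit: +263 days → 29 November 2004.
  Applicant Delay Offset: −370 days → 25 November 2003.
Expiry of referenced patent QN-935565:
  Base: filing + 18 years → 7 January 2002.
  Product Clearance Extension: +1111 days → 22 January 2005.
Terminal disclaimer: QN-297609 expires on the earlier of 25 November 2003 and 22 January 2005.

2003-11-25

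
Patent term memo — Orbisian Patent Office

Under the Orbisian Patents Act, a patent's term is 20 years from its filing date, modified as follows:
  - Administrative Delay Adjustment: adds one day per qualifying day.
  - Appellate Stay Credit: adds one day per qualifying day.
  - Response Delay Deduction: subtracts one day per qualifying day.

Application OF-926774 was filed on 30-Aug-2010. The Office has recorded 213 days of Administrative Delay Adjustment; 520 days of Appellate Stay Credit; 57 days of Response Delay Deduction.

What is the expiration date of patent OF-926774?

Base term: filing date + 20 years → 30 August 2030.
Administrative Delay Adjustment: +213 days → 31 March 2031.
Appellate Stay Credit: +520 days → 1 September 2032.
Response Delay Deduction: −57 days → 6 July 2032.

2032-07-06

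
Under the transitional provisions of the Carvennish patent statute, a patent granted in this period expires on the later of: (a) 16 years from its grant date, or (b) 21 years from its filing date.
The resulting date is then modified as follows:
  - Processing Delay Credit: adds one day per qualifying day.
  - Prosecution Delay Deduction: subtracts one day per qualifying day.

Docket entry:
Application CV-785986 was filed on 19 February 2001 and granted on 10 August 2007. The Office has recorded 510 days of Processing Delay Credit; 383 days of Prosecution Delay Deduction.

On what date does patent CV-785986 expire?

2023-12-15

(a) grant + 16 years → 10 August 2023.
(b) filing + 21 years → 19 February 2022.
Later of the two: 10 August 2023.
Processing Delay Credit: +510 days → 1 January 2025.
Prosecution Delay Deduction: −383 days → 15 December 2023.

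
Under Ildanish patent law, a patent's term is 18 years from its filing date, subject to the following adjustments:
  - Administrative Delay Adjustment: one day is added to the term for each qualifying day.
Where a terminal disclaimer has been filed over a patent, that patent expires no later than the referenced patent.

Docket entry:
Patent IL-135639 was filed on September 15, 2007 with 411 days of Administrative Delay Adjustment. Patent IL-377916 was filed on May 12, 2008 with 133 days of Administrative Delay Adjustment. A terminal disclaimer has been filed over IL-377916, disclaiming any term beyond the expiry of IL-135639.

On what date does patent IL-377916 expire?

September 22, 2026

Natural term of IL-377916:
  Base: filing + 18 years → 12 May 2026.
  Administrative Delay Adjustment: +133 days → 22 September 2026.
Expiry of referenced patent IL-135639:
  Base: filing + 18 years → 15 September 2025.
  Administrative Delay Adjustment: +411 days → 31 October 2026.
Terminal disclaimer: IL-377916 expires on the earlier of 22 September 2026 and 31 October 2026.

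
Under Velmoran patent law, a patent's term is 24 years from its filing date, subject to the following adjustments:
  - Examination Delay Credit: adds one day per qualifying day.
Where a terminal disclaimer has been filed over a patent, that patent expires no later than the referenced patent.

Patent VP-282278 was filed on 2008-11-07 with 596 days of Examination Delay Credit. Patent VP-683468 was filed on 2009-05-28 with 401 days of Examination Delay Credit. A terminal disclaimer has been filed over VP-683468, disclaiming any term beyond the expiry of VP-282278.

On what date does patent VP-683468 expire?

June 26, 2034

Natural term of VP-683468:
  Base: filing + 24 years → 28 May 2033.
  Examination Delay Credit: +401 days → 3 July 2034.
Expiry of referenced patent VP-282278:
  Base: filing + 24 years → 7 November 2032.
  Examination Delay Credit: +596 days → 26 June 2034.
Terminal disclaimer: VP-683468 expires on the earlier of 3 July 2034 and 26 June 2034.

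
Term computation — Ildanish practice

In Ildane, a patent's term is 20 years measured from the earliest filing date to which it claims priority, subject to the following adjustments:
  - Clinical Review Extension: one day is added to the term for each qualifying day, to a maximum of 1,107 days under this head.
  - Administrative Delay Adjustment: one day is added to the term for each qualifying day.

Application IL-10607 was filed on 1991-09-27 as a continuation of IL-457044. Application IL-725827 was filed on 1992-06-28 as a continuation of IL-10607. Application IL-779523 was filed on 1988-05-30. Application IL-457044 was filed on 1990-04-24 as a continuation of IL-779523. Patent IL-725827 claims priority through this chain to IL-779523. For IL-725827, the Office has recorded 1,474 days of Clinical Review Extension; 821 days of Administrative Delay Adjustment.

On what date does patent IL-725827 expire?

Earliest priority filing: 30 May 1988.
Base term: 30 May 1988 + 20 years → 30 May 2008.
Clinical Review Extension: 1474 days claimed exceeds the 1107-day cap, so +1107 days → 11 June 2011.
Administrative Delay Adjustment: +821 days → 9 September 2013.

September 9, 2013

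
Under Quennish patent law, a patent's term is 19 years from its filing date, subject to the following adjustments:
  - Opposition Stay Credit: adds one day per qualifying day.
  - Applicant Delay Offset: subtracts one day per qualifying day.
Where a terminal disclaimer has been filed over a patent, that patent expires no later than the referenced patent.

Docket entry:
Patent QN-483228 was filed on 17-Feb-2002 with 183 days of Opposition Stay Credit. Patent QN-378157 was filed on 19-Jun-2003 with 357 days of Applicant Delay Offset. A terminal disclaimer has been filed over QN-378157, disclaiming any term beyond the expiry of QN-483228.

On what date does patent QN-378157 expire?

Natural term of QN-378157:
  Base: filing + 19 years → 19 June 2022.
  Applicant Delay Offset: −357 days → 27 June 2021.
Expiry of referenced patent QN-483228:
  Base: filing + 19 years → 17 February 2021.
  Opposition Stay Credit: +183 days → 19 August 2021.
Terminal disclaimer: QN-378157 expires on the earlier of 27 June 2021 and 19 August 2021.

2021-06-27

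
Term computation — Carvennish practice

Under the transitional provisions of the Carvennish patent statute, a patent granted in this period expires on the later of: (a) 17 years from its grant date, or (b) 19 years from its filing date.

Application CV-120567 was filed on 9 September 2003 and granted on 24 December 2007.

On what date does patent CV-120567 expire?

2024-12-24

(a) grant + 17 years → 24 December 2024.
(b) filing + 19 years → 9 September 2022.
Later of the two: 24 December 2024.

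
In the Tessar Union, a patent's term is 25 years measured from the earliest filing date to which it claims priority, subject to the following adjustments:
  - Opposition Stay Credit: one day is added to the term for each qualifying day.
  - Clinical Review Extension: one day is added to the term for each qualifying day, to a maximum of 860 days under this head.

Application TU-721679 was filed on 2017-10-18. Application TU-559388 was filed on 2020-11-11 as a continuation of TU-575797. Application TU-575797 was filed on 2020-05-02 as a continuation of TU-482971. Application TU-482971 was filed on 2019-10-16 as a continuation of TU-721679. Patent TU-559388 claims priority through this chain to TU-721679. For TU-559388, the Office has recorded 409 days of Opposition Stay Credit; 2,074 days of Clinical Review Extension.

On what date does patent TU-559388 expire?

Earliest priority filing: 18 October 2017.
Base term: 18 October 2017 + 25 years → 18 October 2042.
Opposition Stay Credit: +409 days → 1 December 2043.
Clinical Review Extension: 2074 days claimed exceeds the 860-day cap, so +860 days → 9 April 2046.

2046-04-09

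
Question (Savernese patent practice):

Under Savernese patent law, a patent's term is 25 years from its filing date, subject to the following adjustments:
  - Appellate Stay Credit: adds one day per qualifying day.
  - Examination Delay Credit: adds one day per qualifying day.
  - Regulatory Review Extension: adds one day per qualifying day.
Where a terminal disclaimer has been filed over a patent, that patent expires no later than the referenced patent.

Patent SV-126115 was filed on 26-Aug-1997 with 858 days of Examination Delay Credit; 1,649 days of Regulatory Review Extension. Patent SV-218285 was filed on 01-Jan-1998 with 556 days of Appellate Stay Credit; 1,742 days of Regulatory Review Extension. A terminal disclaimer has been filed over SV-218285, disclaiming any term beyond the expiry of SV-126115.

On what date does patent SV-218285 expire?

April 17, 2029

Natural term of SV-218285:
  Base: filing + 25 years → 1 January 2023.
  Appellate Stay Credit: +556 days → 10 July 2024.
  Regulatory Review Extension: +1742 days → 17 April 2029.
Expiry of referenced patent SV-126115:
  Base: filing + 25 years → 26 August 2022.
  Examination Delay Credit: +858 days → 31 December 2024.
  Regulatory Review Extension: +1649 days → 7 July 2029.
Terminal disclaimer: SV-218285 expires on the earlier of 17 April 2029 and 7 July 2029.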